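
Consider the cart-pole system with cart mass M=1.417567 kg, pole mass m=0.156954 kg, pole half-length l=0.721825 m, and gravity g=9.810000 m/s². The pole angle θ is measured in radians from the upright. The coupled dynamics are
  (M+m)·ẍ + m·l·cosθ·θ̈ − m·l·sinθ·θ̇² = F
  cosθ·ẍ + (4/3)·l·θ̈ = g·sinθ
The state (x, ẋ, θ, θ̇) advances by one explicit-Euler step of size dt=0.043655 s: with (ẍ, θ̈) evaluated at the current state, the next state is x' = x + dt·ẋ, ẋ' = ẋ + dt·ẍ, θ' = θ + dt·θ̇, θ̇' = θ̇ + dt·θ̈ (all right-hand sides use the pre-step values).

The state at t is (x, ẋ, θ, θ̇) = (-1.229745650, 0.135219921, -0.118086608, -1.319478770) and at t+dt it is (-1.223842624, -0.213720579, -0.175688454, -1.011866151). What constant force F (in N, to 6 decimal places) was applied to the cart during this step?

F = -11.769372 N

ẍ = (ẋ'−ẋ)/dt = (-0.213720579−0.135219921)/0.043655 = -7.993139
θ̈ = (θ̇'−θ̇)/dt = (-1.011866151−-1.319478770)/0.043655 = 7.046446
sinθ=-0.117812, cosθ=0.993036
F = (M+m)·ẍ + m·l·cosθ·θ̈ − m·l·sinθ·θ̇² = -12.585366 + 0.792756 − -0.023238 = -11.769372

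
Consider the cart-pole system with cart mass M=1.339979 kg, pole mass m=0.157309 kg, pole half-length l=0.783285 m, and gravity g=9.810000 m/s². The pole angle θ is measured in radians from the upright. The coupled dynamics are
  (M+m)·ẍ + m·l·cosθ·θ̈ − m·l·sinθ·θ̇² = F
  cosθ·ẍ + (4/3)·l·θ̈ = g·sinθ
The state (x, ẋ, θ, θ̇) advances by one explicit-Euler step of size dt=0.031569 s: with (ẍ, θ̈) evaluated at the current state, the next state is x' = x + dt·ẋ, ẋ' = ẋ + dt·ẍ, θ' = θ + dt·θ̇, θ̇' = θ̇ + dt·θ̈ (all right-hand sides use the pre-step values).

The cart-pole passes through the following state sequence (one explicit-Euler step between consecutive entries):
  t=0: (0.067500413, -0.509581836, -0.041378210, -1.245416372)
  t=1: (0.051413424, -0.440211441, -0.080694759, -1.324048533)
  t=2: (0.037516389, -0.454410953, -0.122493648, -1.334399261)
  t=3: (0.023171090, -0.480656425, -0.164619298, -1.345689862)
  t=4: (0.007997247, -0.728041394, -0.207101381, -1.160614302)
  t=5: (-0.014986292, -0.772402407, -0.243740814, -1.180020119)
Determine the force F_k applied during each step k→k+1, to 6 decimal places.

F_0 = 2.991430 N
F_1 = -0.696326 N
F_2 = -1.261728 N
F_3 = -10.984063 N
F_4 = -2.143997 N

step 0→1:
  ẍ = (ẋ'−ẋ)/dt = (-0.440211441−-0.509581836)/0.031569 = 2.197421
  θ̈ = (θ̇'−θ̇)/dt = (-1.324048533−-1.245416372)/0.031569 = -2.490803
  sinθ=-0.041366, cosθ=0.999144
  F = (M+m)·ẍ + m·l·cosθ·θ̈ − m·l·sinθ·θ̇² = 3.290173 + -0.306649 − -0.007906 = 2.991430
step 1→2:
  ẍ = (ẋ'−ẋ)/dt = (-0.454410953−-0.440211441)/0.031569 = -0.449793
  θ̈ = (θ̇'−θ̇)/dt = (-1.334399261−-1.324048533)/0.031569 = -0.327876
  sinθ=-0.080607, cosθ=0.996746
  F = (M+m)·ẍ + m·l·cosθ·θ̈ − m·l·sinθ·θ̇² = -0.673470 + -0.040269 − -0.017412 = -0.696326
step 2→3:
  ẍ = (ẋ'−ẋ)/dt = (-0.480656425−-0.454410953)/0.031569 = -0.831368
  θ̈ = (θ̇'−θ̇)/dt = (-1.345689862−-1.334399261)/0.031569 = -0.357648
  sinθ=-0.122188, cosθ=0.992507
  F = (M+m)·ẍ + m·l·cosθ·θ̈ − m·l·sinθ·θ̇² = -1.244798 + -0.043738 − -0.026808 = -1.261728
step 3→4:
  ẍ = (ẋ'−ẋ)/dt = (-0.728041394−-0.480656425)/0.031569 = -7.836326
  θ̈ = (θ̇'−θ̇)/dt = (-1.160614302−-1.345689862)/0.031569 = 5.862573
  sinθ=-0.163877, cosθ=0.986481
  F = (M+m)·ẍ + m·l·cosθ·θ̈ − m·l·sinθ·θ̇² = -11.733237 + 0.712607 − -0.036566 = -10.984063
step 4→5:
  ẍ = (ẋ'−ẋ)/dt = (-0.772402407−-0.728041394)/0.031569 = -1.405208
  θ̈ = (θ̇'−θ̇)/dt = (-1.180020119−-1.160614302)/0.031569 = -0.614711
  sinθ=-0.205624, cosθ=0.978631
  F = (M+m)·ẍ + m·l·cosθ·θ̈ − m·l·sinθ·θ̇² = -2.104001 + -0.074125 − -0.034129 = -2.143997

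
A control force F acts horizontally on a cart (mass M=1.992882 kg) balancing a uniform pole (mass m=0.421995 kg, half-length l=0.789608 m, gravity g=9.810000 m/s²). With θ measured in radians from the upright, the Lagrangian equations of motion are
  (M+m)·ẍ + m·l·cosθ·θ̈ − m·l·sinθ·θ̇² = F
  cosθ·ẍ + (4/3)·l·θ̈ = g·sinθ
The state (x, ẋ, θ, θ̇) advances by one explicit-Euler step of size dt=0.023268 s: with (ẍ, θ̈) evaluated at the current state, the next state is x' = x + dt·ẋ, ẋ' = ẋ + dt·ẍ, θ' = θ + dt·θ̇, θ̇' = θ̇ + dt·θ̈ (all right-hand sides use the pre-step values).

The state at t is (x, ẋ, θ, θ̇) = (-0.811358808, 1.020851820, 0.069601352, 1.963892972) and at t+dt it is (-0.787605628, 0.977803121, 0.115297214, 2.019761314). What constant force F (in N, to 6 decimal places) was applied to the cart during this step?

ẍ = (ẋ'−ẋ)/dt = (0.977803121−1.020851820)/0.023268 = -1.850125
θ̈ = (θ̇'−θ̇)/dt = (2.019761314−1.963892972)/0.023268 = 2.401081
sinθ=0.069545, cosθ=0.997579
F = (M+m)·ẍ + m·l·cosθ·θ̈ − m·l·sinθ·θ̇² = -4.467823 + 0.798128 − 0.089376 = -3.759071

F = -3.759071 N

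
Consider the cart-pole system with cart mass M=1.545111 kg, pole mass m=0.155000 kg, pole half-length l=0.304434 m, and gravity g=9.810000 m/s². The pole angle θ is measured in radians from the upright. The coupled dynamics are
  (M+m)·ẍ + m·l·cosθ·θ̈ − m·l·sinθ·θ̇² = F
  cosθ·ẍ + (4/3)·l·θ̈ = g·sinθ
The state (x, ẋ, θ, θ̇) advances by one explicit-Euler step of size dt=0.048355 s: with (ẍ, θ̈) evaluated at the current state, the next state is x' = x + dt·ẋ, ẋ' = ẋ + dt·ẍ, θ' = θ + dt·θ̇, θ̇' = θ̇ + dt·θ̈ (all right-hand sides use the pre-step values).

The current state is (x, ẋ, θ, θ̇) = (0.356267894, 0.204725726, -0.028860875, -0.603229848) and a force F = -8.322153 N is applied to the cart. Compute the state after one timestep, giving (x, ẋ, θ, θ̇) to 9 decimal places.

sinθ=-0.028856869, cosθ=0.999583554
temp = (F + m·l·θ̇²·sinθ)/(M+m) = (-8.322153 + -0.000495495)/1.700111 = -4.895355948
θ̈ = (g·sinθ − cosθ·temp)/(l·(4/3 − m·cos²θ/(M+m))) = 12.190583812
ẍ = temp − m·l·θ̈·cosθ/(M+m) = -5.233569637
Euler: x'=0.356267894+0.048355·0.204725726=0.366167406, ẋ'=0.204725726+0.048355·-5.233569637=-0.048343534
       θ'=-0.028860875+0.048355·-0.603229848=-0.058030054, θ̇'=-0.603229848+0.048355·12.190583812=-0.013754168

(0.366167406, -0.048343534, -0.058030054, -0.013754168)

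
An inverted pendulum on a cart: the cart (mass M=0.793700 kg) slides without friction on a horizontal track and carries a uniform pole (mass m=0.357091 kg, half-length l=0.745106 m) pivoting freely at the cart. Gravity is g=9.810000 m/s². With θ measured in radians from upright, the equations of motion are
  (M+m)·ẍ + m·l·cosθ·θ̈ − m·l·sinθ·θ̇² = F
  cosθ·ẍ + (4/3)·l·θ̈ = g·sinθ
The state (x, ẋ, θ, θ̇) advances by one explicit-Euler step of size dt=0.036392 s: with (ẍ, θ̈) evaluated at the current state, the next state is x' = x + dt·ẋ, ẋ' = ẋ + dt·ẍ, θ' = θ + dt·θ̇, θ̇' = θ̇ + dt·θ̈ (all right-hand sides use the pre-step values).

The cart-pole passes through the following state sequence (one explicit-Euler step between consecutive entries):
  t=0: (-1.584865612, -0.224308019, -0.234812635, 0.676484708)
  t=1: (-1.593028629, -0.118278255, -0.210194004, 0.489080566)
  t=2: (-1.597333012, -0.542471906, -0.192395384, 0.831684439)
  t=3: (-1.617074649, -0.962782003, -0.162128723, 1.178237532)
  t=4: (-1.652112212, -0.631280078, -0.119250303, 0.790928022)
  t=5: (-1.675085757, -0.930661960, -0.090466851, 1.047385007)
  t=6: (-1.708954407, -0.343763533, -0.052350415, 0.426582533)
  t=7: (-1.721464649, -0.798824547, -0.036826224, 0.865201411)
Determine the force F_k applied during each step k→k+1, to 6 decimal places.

step 0→1:
  ẍ = (ẋ'−ẋ)/dt = (-0.118278255−-0.224308019)/0.036392 = 2.913546
  θ̈ = (θ̇'−θ̇)/dt = (0.489080566−0.676484708)/0.036392 = -5.149597
  sinθ=-0.232661, cosθ=0.972558
  F = (M+m)·ẍ + m·l·cosθ·θ̈ − m·l·sinθ·θ̇² = 3.352882 + -1.332557 − -0.028329 = 2.048655
step 1→2:
  ẍ = (ẋ'−ẋ)/dt = (-0.542471906−-0.118278255)/0.036392 = -11.656234
  θ̈ = (θ̇'−θ̇)/dt = (0.831684439−0.489080566)/0.036392 = 9.414263
  sinθ=-0.208650, cosθ=0.977990
  F = (M+m)·ẍ + m·l·cosθ·θ̈ − m·l·sinθ·θ̇² = -13.413889 + 2.449728 − -0.013279 = -10.950881
step 2→3:
  ẍ = (ẋ'−ẋ)/dt = (-0.962782003−-0.542471906)/0.036392 = -11.549519
  θ̈ = (θ̇'−θ̇)/dt = (1.178237532−0.831684439)/0.036392 = 9.522782
  sinθ=-0.191211, cosθ=0.981549
  F = (M+m)·ẍ + m·l·cosθ·θ̈ − m·l·sinθ·θ̇² = -13.291083 + 2.486983 − -0.035191 = -10.768909
step 3→4:
  ẍ = (ẋ'−ẋ)/dt = (-0.631280078−-0.962782003)/0.036392 = 9.109198
  θ̈ = (θ̇'−θ̇)/dt = (0.790928022−1.178237532)/0.036392 = -10.642710
  sinθ=-0.161419, cosθ=0.986886
  F = (M+m)·ẍ + m·l·cosθ·θ̈ − m·l·sinθ·θ̇² = 10.482783 + -2.794577 − -0.059624 = 7.747829
step 4→5:
  ẍ = (ẋ'−ẋ)/dt = (-0.930661960−-0.631280078)/0.036392 = -8.226585
  θ̈ = (θ̇'−θ̇)/dt = (1.047385007−0.790928022)/0.036392 = 7.047070
  sinθ=-0.118968, cosθ=0.992898
  F = (M+m)·ẍ + m·l·cosθ·θ̈ − m·l·sinθ·θ̇² = -9.467080 + 1.861702 − -0.019802 = -7.585576
step 5→6:
  ẍ = (ẋ'−ẋ)/dt = (-0.343763533−-0.930661960)/0.036392 = 16.127128
  θ̈ = (θ̇'−θ̇)/dt = (0.426582533−1.047385007)/0.036392 = -17.058762
  sinθ=-0.090344, cosθ=0.995911
  F = (M+m)·ẍ + m·l·cosθ·θ̈ − m·l·sinθ·θ̇² = 18.558953 + -4.520275 − -0.026370 = 14.065048
step 6→7:
  ẍ = (ẋ'−ẋ)/dt = (-0.798824547−-0.343763533)/0.036392 = -12.504424
  θ̈ = (θ̇'−θ̇)/dt = (0.865201411−0.426582533)/0.036392 = 12.052618
  sinθ=-0.052327, cosθ=0.998630
  F = (M+m)·ẍ + m·l·cosθ·θ̈ − m·l·sinθ·θ̇² = -14.389979 + 3.202455 − -0.002534 = -11.184991

F_0 = 2.048655 N
F_1 = -10.950881 N
F_2 = -10.768909 N
F_3 = 7.747829 N
F_4 = -7.585576 N
F_5 = 14.065048 N
F_6 = -11.184991 N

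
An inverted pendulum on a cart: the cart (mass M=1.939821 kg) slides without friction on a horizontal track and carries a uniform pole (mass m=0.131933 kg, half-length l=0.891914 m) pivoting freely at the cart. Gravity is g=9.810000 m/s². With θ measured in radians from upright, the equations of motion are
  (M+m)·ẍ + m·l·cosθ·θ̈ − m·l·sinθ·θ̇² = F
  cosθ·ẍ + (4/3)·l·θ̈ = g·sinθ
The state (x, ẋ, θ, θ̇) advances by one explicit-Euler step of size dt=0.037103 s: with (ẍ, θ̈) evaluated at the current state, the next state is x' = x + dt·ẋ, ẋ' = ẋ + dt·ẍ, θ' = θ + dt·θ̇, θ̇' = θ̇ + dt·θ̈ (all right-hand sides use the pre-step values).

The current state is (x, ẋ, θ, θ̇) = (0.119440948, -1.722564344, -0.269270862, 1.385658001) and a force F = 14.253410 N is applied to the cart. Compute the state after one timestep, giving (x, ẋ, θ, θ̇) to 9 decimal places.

(0.055528643, -1.451906588, -0.217858793, 1.084843805)

sinθ=-0.266028644, cosθ=0.963965124
temp = (F + m·l·θ̇²·sinθ)/(M+m) = (14.253410 + -0.060105875)/2.071754 = 6.850863628
θ̈ = (g·sinθ − cosθ·temp)/(l·(4/3 − m·cos²θ/(M+m))) = -8.107543759
ẍ = temp − m·l·θ̈·cosθ/(M+m) = 7.294767421
Euler: x'=0.119440948+0.037103·-1.722564344=0.055528643, ẋ'=-1.722564344+0.037103·7.294767421=-1.451906588
       θ'=-0.269270862+0.037103·1.385658001=-0.217858793, θ̇'=1.385658001+0.037103·-8.107543759=1.084843805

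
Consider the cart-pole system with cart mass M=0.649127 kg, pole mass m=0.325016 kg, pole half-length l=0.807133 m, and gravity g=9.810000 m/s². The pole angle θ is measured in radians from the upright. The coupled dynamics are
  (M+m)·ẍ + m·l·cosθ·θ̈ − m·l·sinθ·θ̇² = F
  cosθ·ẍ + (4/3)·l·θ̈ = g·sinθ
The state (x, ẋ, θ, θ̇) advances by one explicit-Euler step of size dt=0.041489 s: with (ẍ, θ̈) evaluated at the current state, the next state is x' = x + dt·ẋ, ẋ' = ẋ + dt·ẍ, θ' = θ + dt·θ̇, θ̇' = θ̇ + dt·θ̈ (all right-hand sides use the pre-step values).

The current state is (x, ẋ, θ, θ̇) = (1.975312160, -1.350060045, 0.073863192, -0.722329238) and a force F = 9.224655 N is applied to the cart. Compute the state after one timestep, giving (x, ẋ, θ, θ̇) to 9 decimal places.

sinθ=0.073796047, cosθ=0.997273354
temp = (F + m·l·θ̇²·sinθ)/(M+m) = (9.224655 + 0.010100743)/0.974143 = 9.479876921
θ̈ = (g·sinθ − cosθ·temp)/(l·(4/3 − m·cos²θ/(M+m))) = -10.799893443
ẍ = temp − m·l·θ̈·cosθ/(M+m) = 12.380296426
Euler: x'=1.975312160+0.041489·-1.350060045=1.919299519, ẋ'=-1.350060045+0.041489·12.380296426=-0.836413927
       θ'=0.073863192+0.041489·-0.722329238=0.043894474, θ̇'=-0.722329238+0.041489·-10.799893443=-1.170406017

(1.919299519, -0.836413927, 0.043894474, -1.170406017)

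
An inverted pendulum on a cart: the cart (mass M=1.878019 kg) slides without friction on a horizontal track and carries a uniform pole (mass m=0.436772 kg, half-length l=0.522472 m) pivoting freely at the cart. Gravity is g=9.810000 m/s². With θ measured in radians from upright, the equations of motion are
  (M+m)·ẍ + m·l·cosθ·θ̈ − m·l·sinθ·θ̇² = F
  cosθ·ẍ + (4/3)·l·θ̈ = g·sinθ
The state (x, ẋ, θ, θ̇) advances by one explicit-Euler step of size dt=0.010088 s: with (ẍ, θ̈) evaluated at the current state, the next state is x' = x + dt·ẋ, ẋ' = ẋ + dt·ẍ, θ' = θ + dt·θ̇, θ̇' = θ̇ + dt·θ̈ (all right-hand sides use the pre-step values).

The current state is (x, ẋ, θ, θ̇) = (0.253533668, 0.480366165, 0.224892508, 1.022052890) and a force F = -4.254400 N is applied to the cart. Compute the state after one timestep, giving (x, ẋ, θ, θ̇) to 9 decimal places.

sinθ=0.223001578, cosθ=0.974818084
temp = (F + m·l·θ̇²·sinθ)/(M+m) = (-4.254400 + 0.053158472)/2.314791 = -1.814955012
θ̈ = (g·sinθ − cosθ·temp)/(l·(4/3 − m·cos²θ/(M+m))) = 6.562583530
ẍ = temp − m·l·θ̈·cosθ/(M+m) = -2.445628314
Euler: x'=0.253533668+0.010088·0.480366165=0.258379602, ẋ'=0.480366165+0.010088·-2.445628314=0.455694667
       θ'=0.224892508+0.010088·1.022052890=0.235202978, θ̇'=1.022052890+0.010088·6.562583530=1.088256233

(0.258379602, 0.455694667, 0.235202978, 1.088256233)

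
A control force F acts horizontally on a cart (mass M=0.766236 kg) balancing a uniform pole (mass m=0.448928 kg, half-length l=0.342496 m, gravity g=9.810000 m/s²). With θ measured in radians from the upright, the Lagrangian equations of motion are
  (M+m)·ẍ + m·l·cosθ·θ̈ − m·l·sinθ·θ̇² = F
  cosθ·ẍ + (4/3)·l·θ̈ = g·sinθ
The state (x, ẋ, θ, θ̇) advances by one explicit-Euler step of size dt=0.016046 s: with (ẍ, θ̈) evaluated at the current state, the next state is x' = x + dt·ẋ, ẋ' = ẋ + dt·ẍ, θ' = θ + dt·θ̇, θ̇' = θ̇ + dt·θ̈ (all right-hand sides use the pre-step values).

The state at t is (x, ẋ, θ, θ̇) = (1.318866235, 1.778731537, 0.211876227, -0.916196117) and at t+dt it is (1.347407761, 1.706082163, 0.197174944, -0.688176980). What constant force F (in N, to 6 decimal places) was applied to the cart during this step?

ẍ = (ẋ'−ẋ)/dt = (1.706082163−1.778731537)/0.016046 = -4.527569
θ̈ = (θ̇'−θ̇)/dt = (-0.688176980−-0.916196117)/0.016046 = 14.210341
sinθ=0.210295, cosθ=0.977638
F = (M+m)·ẍ + m·l·cosθ·θ̈ − m·l·sinθ·θ̇² = -5.501739 + 2.136067 − 0.027142 = -3.392814

F = -3.392814 N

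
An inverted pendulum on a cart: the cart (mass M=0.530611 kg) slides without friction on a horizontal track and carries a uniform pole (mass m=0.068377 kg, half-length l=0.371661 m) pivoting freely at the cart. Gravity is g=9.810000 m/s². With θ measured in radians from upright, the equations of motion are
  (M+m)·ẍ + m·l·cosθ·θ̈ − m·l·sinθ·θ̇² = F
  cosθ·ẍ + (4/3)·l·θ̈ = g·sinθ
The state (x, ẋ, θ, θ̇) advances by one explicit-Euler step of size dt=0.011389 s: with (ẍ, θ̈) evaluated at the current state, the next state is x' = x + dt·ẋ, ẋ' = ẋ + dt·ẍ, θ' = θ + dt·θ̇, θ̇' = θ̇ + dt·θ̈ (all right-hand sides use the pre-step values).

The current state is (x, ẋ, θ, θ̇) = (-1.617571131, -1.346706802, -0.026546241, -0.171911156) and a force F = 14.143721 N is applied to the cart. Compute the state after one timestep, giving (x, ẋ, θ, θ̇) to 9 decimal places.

sinθ=-0.026543123, cosθ=0.999647669
temp = (F + m·l·θ̇²·sinθ)/(M+m) = (14.143721 + -0.000019935)/0.598988 = 23.612661798
θ̈ = (g·sinθ − cosθ·temp)/(l·(4/3 − m·cos²θ/(M+m))) = -52.663943244
ẍ = temp − m·l·θ̈·cosθ/(M+m) = 25.846230130
Euler: x'=-1.617571131+0.011389·-1.346706802=-1.632908775, ẋ'=-1.346706802+0.011389·25.846230130=-1.052344087
       θ'=-0.026546241+0.011389·-0.171911156=-0.028504137, θ̇'=-0.171911156+0.011389·-52.663943244=-0.771700806

(-1.632908775, -1.052344087, -0.028504137, -0.771700806)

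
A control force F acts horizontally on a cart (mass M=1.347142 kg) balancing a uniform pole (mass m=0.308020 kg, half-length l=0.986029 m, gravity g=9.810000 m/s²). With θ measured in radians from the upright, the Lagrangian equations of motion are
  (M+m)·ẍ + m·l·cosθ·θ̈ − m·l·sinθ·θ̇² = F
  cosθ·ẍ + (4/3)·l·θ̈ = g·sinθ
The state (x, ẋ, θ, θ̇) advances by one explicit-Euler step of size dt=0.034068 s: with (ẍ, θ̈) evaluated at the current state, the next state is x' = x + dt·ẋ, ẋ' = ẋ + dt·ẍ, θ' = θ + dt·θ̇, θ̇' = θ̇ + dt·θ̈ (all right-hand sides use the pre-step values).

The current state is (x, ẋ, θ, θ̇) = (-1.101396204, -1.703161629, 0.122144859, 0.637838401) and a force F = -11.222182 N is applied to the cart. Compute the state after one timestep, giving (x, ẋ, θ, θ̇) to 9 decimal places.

sinθ=0.121841365, cosθ=0.992549587
temp = (F + m·l·θ̇²·sinθ)/(M+m) = (-11.222182 + 0.015055136)/1.655162 = -6.771015081
θ̈ = (g·sinθ − cosθ·temp)/(l·(4/3 − m·cos²θ/(M+m))) = 6.980865390
ẍ = temp − m·l·θ̈·cosθ/(M+m) = -8.042436649
Euler: x'=-1.101396204+0.034068·-1.703161629=-1.159419514, ẋ'=-1.703161629+0.034068·-8.042436649=-1.977151361
       θ'=0.122144859+0.034068·0.637838401=0.143874738, θ̇'=0.637838401+0.034068·6.980865390=0.875662523

(-1.159419514, -1.977151361, 0.143874738, 0.875662523)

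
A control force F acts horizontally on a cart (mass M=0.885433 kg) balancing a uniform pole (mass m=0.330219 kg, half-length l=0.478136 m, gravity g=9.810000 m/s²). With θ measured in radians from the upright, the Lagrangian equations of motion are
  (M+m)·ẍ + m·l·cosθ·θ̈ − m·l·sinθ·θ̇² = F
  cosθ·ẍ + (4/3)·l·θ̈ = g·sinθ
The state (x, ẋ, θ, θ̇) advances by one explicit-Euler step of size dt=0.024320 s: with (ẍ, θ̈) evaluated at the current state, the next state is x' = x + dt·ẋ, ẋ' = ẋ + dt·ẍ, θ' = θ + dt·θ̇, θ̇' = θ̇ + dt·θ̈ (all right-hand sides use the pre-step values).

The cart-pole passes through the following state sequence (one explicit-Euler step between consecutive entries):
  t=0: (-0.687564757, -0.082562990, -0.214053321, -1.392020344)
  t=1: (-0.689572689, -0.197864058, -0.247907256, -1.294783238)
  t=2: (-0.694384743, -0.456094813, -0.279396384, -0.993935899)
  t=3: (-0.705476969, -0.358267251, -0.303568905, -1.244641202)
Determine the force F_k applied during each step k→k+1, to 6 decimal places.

step 0→1:
  ẍ = (ẋ'−ẋ)/dt = (-0.197864058−-0.082562990)/0.024320 = -4.740998
  θ̈ = (θ̇'−θ̇)/dt = (-1.294783238−-1.392020344)/0.024320 = 3.998236
  sinθ=-0.212422, cosθ=0.977178
  F = (M+m)·ẍ + m·l·cosθ·θ̈ − m·l·sinθ·θ̇² = -5.763404 + 0.616873 − -0.064990 = -5.081541
step 1→2:
  ẍ = (ẋ'−ẋ)/dt = (-0.456094813−-0.197864058)/0.024320 = -10.618041
  θ̈ = (θ̇'−θ̇)/dt = (-0.993935899−-1.294783238)/0.024320 = 12.370368
  sinθ=-0.245376, cosθ=0.969428
  F = (M+m)·ẍ + m·l·cosθ·θ̈ − m·l·sinθ·θ̇² = -12.907843 + 1.893441 − -0.064950 = -10.949452
step 2→3:
  ẍ = (ẋ'−ẋ)/dt = (-0.358267251−-0.456094813)/0.024320 = 4.022515
  θ̈ = (θ̇'−θ̇)/dt = (-1.244641202−-0.993935899)/0.024320 = -10.308606
  sinθ=-0.275775, cosθ=0.961222
  F = (M+m)·ẍ + m·l·cosθ·θ̈ − m·l·sinθ·θ̇² = 4.889978 + -1.564506 − -0.043016 = 3.368488

F_0 = -5.081541 N
F_1 = -10.949452 N
F_2 = 3.368488 N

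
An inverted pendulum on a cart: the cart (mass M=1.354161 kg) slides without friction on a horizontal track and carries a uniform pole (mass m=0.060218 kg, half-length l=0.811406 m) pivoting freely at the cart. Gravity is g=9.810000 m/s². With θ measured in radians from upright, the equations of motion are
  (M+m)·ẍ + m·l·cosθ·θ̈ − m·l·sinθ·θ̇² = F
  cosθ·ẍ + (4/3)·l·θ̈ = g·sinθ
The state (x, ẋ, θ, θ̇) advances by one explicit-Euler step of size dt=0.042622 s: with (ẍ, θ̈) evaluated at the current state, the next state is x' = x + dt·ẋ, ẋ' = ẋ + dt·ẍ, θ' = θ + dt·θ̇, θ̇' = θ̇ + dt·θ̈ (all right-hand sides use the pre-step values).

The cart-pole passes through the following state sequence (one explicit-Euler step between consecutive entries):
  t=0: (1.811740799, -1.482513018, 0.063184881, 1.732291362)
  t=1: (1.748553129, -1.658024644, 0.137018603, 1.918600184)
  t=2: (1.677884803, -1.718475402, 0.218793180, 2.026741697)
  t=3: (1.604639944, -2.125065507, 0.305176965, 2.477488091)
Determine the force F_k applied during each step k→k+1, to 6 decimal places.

F_0 = -5.620324 N
F_1 = -1.907770 N
F_2 = -13.031540 N

step 0→1:
  ẍ = (ẋ'−ẋ)/dt = (-1.658024644−-1.482513018)/0.042622 = -4.117865
  θ̈ = (θ̇'−θ̇)/dt = (1.918600184−1.732291362)/0.042622 = 4.371189
  sinθ=0.063143, cosθ=0.998004
  F = (M+m)·ẍ + m·l·cosθ·θ̈ − m·l·sinθ·θ̇² = -5.824221 + 0.213156 − 0.009258 = -5.620324
step 1→2:
  ẍ = (ẋ'−ẋ)/dt = (-1.718475402−-1.658024644)/0.042622 = -1.418299
  θ̈ = (θ̇'−θ̇)/dt = (2.026741697−1.918600184)/0.042622 = 2.537223
  sinθ=0.136590, cosθ=0.990628
  F = (M+m)·ẍ + m·l·cosθ·θ̈ − m·l·sinθ·θ̇² = -2.006013 + 0.122810 − 0.024567 = -1.907770
step 2→3:
  ẍ = (ẋ'−ẋ)/dt = (-2.125065507−-1.718475402)/0.042622 = -9.539442
  θ̈ = (θ̇'−θ̇)/dt = (2.477488091−2.026741697)/0.042622 = 10.575440
  sinθ=0.217052, cosθ=0.976160
  F = (M+m)·ẍ + m·l·cosθ·θ̈ − m·l·sinθ·θ̇² = -13.492387 + 0.504410 − 0.043564 = -13.031540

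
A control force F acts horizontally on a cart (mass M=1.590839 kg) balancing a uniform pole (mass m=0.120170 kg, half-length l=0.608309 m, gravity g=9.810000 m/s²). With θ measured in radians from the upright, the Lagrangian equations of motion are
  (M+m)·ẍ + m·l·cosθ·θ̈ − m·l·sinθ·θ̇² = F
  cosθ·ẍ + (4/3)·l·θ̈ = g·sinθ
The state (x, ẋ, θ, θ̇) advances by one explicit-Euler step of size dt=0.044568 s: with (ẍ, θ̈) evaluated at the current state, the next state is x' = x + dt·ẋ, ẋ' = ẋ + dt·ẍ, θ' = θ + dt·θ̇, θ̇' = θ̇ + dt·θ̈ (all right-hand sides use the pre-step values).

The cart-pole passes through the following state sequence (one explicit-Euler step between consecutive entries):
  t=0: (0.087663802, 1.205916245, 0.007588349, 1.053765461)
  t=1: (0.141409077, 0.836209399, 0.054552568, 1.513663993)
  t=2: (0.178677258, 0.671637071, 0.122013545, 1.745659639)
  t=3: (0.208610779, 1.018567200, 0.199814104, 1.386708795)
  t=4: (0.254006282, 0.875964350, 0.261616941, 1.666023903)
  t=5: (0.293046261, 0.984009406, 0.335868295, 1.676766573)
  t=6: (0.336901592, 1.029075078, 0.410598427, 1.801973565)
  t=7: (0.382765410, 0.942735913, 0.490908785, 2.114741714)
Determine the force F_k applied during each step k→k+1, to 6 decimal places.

step 0→1:
  ẍ = (ẋ'−ẋ)/dt = (0.836209399−1.205916245)/0.044568 = -8.295343
  θ̈ = (θ̇'−θ̇)/dt = (1.513663993−1.053765461)/0.044568 = 10.319030
  sinθ=0.007588, cosθ=0.999971
  F = (M+m)·ẍ + m·l·cosθ·θ̈ − m·l·sinθ·θ̇² = -14.193407 + 0.754304 − 0.000616 = -13.439718
step 1→2:
  ẍ = (ẋ'−ẋ)/dt = (0.671637071−0.836209399)/0.044568 = -3.692612
  θ̈ = (θ̇'−θ̇)/dt = (1.745659639−1.513663993)/0.044568 = 5.205431
  sinθ=0.054526, cosθ=0.998512
  F = (M+m)·ẍ + m·l·cosθ·θ̈ − m·l·sinθ·θ̇² = -6.318092 + 0.379953 − 0.009132 = -5.947271
step 2→3:
  ẍ = (ẋ'−ẋ)/dt = (1.018567200−0.671637071)/0.044568 = 7.784288
  θ̈ = (θ̇'−θ̇)/dt = (1.386708795−1.745659639)/0.044568 = -8.054004
  sinθ=0.121711, cosθ=0.992566
  F = (M+m)·ẍ + m·l·cosθ·θ̈ − m·l·sinθ·θ̇² = 13.318986 + -0.584375 − 0.027112 = 12.707499
step 3→4:
  ẍ = (ẋ'−ẋ)/dt = (0.875964350−1.018567200)/0.044568 = -3.199669
  θ̈ = (θ̇'−θ̇)/dt = (1.666023903−1.386708795)/0.044568 = 6.267167
  sinθ=0.198487, cosθ=0.980103
  F = (M+m)·ẍ + m·l·cosθ·θ̈ − m·l·sinθ·θ̇² = -5.474663 + 0.449018 − 0.027901 = -5.053546
step 4→5:
  ẍ = (ẋ'−ẋ)/dt = (0.984009406−0.875964350)/0.044568 = 2.424274
  θ̈ = (θ̇'−θ̇)/dt = (1.676766573−1.666023903)/0.044568 = 0.241040
  sinθ=0.258643, cosθ=0.965973
  F = (M+m)·ẍ + m·l·cosθ·θ̈ − m·l·sinθ·θ̇² = 4.147955 + 0.017021 − 0.052479 = 4.112497
step 5→6:
  ẍ = (ẋ'−ẋ)/dt = (1.029075078−0.984009406)/0.044568 = 1.011167
  θ̈ = (θ̇'−θ̇)/dt = (1.801973565−1.676766573)/0.044568 = 2.809347
  sinθ=0.329589, cosθ=0.944124
  F = (M+m)·ẍ + m·l·cosθ·θ̈ − m·l·sinθ·θ̇² = 1.730115 + 0.193890 − 0.067739 = 1.856266
step 6→7:
  ẍ = (ẋ'−ẋ)/dt = (0.942735913−1.029075078)/0.044568 = -1.937246
  θ̈ = (θ̇'−θ̇)/dt = (2.114741714−1.801973565)/0.044568 = 7.017774
  sinθ=0.399158, cosθ=0.916882
  F = (M+m)·ẍ + m·l·cosθ·θ̈ − m·l·sinθ·θ̇² = -3.314645 + 0.470363 − 0.094746 = -2.939028

F_0 = -13.439718 N
F_1 = -5.947271 N
F_2 = 12.707499 N
F_3 = -5.053546 N
F_4 = 4.112497 N
F_5 = 1.856266 N
F_6 = -2.939028 N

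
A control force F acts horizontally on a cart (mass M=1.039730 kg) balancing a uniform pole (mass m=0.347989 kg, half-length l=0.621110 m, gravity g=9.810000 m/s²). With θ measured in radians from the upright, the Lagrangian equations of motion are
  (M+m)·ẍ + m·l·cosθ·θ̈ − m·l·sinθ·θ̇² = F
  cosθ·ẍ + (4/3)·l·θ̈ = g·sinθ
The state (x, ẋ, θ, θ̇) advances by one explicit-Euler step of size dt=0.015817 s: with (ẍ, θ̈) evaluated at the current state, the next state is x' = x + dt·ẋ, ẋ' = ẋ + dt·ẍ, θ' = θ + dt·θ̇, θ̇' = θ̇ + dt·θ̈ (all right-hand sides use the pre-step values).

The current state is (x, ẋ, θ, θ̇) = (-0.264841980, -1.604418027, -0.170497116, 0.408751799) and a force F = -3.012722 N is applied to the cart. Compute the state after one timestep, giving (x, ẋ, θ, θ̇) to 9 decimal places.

sinθ=-0.169672278, cosθ=0.985500542
temp = (F + m·l·θ̇²·sinθ)/(M+m) = (-3.012722 + -0.006127231)/1.387719 = -2.175403833
θ̈ = (g·sinθ − cosθ·temp)/(l·(4/3 − m·cos²θ/(M+m))) = 0.708216151
ẍ = temp − m·l·θ̈·cosθ/(M+m) = -2.284110254
Euler: x'=-0.264841980+0.015817·-1.604418027=-0.290219060, ẋ'=-1.604418027+0.015817·-2.284110254=-1.640545799
       θ'=-0.170497116+0.015817·0.408751799=-0.164031889, θ̇'=0.408751799+0.015817·0.708216151=0.419953654

(-0.290219060, -1.640545799, -0.164031889, 0.419953654)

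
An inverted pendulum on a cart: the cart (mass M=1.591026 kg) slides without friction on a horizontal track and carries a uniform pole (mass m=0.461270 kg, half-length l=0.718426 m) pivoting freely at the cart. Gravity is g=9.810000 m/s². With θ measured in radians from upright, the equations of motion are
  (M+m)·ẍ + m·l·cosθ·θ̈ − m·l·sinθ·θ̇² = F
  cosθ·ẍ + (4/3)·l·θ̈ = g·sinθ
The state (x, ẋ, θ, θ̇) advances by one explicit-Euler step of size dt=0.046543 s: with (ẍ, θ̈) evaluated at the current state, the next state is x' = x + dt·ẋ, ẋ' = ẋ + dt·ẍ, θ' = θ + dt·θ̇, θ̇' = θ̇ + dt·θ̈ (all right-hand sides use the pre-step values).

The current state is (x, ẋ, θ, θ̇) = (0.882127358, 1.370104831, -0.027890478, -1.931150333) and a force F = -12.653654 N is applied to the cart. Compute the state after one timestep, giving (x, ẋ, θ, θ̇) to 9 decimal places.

sinθ=-0.027886862, cosθ=0.999611086
temp = (F + m·l·θ̇²·sinθ)/(M+m) = (-12.653654 + -0.034464269)/2.052296 = -6.182401695
θ̈ = (g·sinθ − cosθ·temp)/(l·(4/3 − m·cos²θ/(M+m))) = 7.414965600
ẍ = temp − m·l·θ̈·cosθ/(M+m) = -7.379245447
Euler: x'=0.882127358+0.046543·1.370104831=0.945896147, ẋ'=1.370104831+0.046543·-7.379245447=1.026652610
       θ'=-0.027890478+0.046543·-1.931150333=-0.117772008, θ̇'=-1.931150333+0.046543·7.414965600=-1.586035589

(0.945896147, 1.026652610, -0.117772008, -1.586035589)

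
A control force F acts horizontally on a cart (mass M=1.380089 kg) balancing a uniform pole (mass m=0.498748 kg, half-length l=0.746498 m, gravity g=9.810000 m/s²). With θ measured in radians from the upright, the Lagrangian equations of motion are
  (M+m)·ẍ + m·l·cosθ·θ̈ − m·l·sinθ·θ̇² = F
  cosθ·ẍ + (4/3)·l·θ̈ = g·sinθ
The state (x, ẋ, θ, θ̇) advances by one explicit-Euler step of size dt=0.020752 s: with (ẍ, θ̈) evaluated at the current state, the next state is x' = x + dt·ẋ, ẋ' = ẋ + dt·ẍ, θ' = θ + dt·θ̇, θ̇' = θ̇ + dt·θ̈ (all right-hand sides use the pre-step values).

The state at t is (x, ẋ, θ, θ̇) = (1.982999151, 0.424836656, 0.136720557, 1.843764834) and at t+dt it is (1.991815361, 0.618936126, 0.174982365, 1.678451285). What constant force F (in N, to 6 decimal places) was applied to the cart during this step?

ẍ = (ẋ'−ẋ)/dt = (0.618936126−0.424836656)/0.020752 = 9.353290
θ̈ = (θ̇'−θ̇)/dt = (1.678451285−1.843764834)/0.020752 = -7.966150
sinθ=0.136295, cosθ=0.990668
F = (M+m)·ẍ + m·l·cosθ·θ̈ − m·l·sinθ·θ̇² = 17.573307 + -2.938235 − 0.172505 = 14.462567

F = 14.462567 N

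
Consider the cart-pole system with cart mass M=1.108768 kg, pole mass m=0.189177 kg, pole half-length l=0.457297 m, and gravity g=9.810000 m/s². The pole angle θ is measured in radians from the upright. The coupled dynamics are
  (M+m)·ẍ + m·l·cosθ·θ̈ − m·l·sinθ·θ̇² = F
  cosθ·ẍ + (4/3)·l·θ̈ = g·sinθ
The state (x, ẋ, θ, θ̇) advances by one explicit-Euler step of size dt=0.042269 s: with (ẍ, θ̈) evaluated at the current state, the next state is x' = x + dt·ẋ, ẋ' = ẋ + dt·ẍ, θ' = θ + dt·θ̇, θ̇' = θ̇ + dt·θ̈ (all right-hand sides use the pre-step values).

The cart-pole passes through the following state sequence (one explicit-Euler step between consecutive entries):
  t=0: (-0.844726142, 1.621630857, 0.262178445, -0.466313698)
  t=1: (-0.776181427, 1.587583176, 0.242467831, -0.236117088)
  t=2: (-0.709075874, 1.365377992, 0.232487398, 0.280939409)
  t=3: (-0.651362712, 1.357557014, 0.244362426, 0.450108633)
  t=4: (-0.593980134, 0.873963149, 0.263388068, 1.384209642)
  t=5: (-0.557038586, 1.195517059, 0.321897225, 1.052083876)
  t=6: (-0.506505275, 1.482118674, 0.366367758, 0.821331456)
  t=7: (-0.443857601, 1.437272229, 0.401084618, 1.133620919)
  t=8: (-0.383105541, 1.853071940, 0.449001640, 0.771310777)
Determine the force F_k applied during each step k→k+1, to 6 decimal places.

F_0 = -0.595337 N
F_1 = -5.797083 N
F_2 = 0.095186 N
F_3 = -12.998865 N
F_4 = 9.174426 N
F_5 = 8.322306 N
F_6 = -0.801264 N
F_7 = 12.041792 N

step 0→1:
  ẍ = (ẋ'−ẋ)/dt = (1.587583176−1.621630857)/0.042269 = -0.805500
  θ̈ = (θ̇'−θ̇)/dt = (-0.236117088−-0.466313698)/0.042269 = 5.445991
  sinθ=0.259185, cosθ=0.965828
  F = (M+m)·ẍ + m·l·cosθ·θ̈ − m·l·sinθ·θ̇² = -1.045495 + 0.455033 − 0.004876 = -0.595337
step 1→2:
  ẍ = (ẋ'−ẋ)/dt = (1.365377992−1.587583176)/0.042269 = -5.256930
  θ̈ = (θ̇'−θ̇)/dt = (0.280939409−-0.236117088)/0.042269 = 12.232523
  sinθ=0.240099, cosθ=0.970748
  F = (M+m)·ẍ + m·l·cosθ·θ̈ − m·l·sinθ·θ̇² = -6.823206 + 1.027281 − 0.001158 = -5.797083
step 2→3:
  ẍ = (ẋ'−ẋ)/dt = (1.357557014−1.365377992)/0.042269 = -0.185029
  θ̈ = (θ̇'−θ̇)/dt = (0.450108633−0.280939409)/0.042269 = 4.002205
  sinθ=0.230399, cosθ=0.973096
  F = (M+m)·ẍ + m·l·cosθ·θ̈ − m·l·sinθ·θ̇² = -0.240157 + 0.336916 − 0.001573 = 0.095186
step 3→4:
  ẍ = (ẋ'−ẋ)/dt = (0.873963149−1.357557014)/0.042269 = -11.440864
  θ̈ = (θ̇'−θ̇)/dt = (1.384209642−0.450108633)/0.042269 = 22.098962
  sinθ=0.241938, cosθ=0.970292
  F = (M+m)·ẍ + m·l·cosθ·θ̈ − m·l·sinθ·θ̇² = -14.849612 + 1.854987 − 0.004240 = -12.998865
step 4→5:
  ẍ = (ẋ'−ẋ)/dt = (1.195517059−0.873963149)/0.042269 = 7.607322
  θ̈ = (θ̇'−θ̇)/dt = (1.052083876−1.384209642)/0.042269 = -7.857431
  sinθ=0.260353, cosθ=0.965513
  F = (M+m)·ẍ + m·l·cosθ·θ̈ − m·l·sinθ·θ̇² = 9.873886 + -0.656305 − 0.043155 = 9.174426
step 5→6:
  ẍ = (ẋ'−ẋ)/dt = (1.482118674−1.195517059)/0.042269 = 6.780421
  θ̈ = (θ̇'−θ̇)/dt = (0.821331456−1.052083876)/0.042269 = -5.459141
  sinθ=0.316367, cosθ=0.948637
  F = (M+m)·ẍ + m·l·cosθ·θ̈ − m·l·sinθ·θ̇² = 8.800614 + -0.448013 − 0.030294 = 8.322306
step 6→7:
  ẍ = (ẋ'−ẋ)/dt = (1.437272229−1.482118674)/0.042269 = -1.060977
  θ̈ = (θ̇'−θ̇)/dt = (1.133620919−0.821331456)/0.042269 = 7.388144
  sinθ=0.358227, cosθ=0.933635
  F = (M+m)·ẍ + m·l·cosθ·θ̈ − m·l·sinθ·θ̇² = -1.377090 + 0.596732 − 0.020906 = -0.801264
step 7→8:
  ẍ = (ẋ'−ẋ)/dt = (1.853071940−1.437272229)/0.042269 = 9.836990
  θ̈ = (θ̇'−θ̇)/dt = (0.771310777−1.133620919)/0.042269 = -8.571533
  sinθ=0.390417, cosθ=0.920638
  F = (M+m)·ẍ + m·l·cosθ·θ̈ − m·l·sinθ·θ̇² = 12.767871 + -0.682675 − 0.043404 = 12.041792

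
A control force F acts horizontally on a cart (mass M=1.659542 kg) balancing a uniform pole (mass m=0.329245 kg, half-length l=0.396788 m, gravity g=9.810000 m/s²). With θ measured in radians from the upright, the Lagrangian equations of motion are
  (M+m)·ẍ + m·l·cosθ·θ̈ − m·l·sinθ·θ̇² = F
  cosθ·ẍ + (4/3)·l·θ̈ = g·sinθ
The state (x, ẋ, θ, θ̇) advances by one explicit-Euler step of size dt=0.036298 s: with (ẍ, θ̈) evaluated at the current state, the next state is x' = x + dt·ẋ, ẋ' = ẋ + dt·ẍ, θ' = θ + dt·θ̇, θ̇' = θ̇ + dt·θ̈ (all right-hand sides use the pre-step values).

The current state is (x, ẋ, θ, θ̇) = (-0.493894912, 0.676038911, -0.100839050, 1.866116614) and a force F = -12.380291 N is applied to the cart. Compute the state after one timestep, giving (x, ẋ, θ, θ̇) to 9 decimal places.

sinθ=-0.100668240, cosθ=0.994920050
temp = (F + m·l·θ̇²·sinθ)/(M+m) = (-12.380291 + -0.045798131)/1.988787 = -6.248074394
θ̈ = (g·sinθ − cosθ·temp)/(l·(4/3 − m·cos²θ/(M+m))) = 11.268244162
ẍ = temp − m·l·θ̈·cosθ/(M+m) = -6.984508472
Euler: x'=-0.493894912+0.036298·0.676038911=-0.469356052, ẋ'=0.676038911+0.036298·-6.984508472=0.422515222
       θ'=-0.100839050+0.036298·1.866116614=-0.033102749, θ̇'=1.866116614+0.036298·11.268244162=2.275131341

(-0.469356052, 0.422515222, -0.033102749, 2.275131341)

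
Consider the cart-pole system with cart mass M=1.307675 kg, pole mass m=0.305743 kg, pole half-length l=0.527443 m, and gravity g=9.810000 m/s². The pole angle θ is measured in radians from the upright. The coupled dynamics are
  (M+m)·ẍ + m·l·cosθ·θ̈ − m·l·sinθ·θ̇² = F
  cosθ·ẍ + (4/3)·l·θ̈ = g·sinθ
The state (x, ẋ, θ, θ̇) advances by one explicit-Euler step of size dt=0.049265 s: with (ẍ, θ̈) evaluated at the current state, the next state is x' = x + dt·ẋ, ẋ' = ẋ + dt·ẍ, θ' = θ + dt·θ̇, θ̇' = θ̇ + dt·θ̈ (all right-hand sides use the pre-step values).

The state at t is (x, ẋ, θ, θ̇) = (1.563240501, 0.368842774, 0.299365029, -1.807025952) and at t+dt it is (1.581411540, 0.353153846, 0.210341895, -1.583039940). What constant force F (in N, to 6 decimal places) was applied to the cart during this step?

F = 0.031474 N

ẍ = (ẋ'−ẋ)/dt = (0.353153846−0.368842774)/0.049265 = -0.318460
θ̈ = (θ̇'−θ̇)/dt = (-1.583039940−-1.807025952)/0.049265 = 4.546555
sinθ=0.294914, cosθ=0.955524
F = (M+m)·ẍ + m·l·cosθ·θ̈ − m·l·sinθ·θ̇² = -0.513809 + 0.700577 − 0.155294 = 0.031474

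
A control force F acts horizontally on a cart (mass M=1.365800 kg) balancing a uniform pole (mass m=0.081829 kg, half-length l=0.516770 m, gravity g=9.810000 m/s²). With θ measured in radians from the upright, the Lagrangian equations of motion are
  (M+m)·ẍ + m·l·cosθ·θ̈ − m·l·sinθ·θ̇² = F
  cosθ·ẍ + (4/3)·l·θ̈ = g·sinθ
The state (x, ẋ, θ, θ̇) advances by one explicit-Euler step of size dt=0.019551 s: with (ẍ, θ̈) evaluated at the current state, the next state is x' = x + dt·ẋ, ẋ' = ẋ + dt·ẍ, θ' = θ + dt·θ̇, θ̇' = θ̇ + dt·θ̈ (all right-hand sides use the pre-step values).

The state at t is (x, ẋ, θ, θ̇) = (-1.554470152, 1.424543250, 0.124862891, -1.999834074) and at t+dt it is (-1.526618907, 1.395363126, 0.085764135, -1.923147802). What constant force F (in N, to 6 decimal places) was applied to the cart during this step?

ẍ = (ẋ'−ẋ)/dt = (1.395363126−1.424543250)/0.019551 = -1.492513
θ̈ = (θ̇'−θ̇)/dt = (-1.923147802−-1.999834074)/0.019551 = 3.922371
sinθ=0.124539, cosθ=0.992215
F = (M+m)·ẍ + m·l·cosθ·θ̈ − m·l·sinθ·θ̇² = -2.160605 + 0.164573 − 0.021062 = -2.017094

F = -2.017094 N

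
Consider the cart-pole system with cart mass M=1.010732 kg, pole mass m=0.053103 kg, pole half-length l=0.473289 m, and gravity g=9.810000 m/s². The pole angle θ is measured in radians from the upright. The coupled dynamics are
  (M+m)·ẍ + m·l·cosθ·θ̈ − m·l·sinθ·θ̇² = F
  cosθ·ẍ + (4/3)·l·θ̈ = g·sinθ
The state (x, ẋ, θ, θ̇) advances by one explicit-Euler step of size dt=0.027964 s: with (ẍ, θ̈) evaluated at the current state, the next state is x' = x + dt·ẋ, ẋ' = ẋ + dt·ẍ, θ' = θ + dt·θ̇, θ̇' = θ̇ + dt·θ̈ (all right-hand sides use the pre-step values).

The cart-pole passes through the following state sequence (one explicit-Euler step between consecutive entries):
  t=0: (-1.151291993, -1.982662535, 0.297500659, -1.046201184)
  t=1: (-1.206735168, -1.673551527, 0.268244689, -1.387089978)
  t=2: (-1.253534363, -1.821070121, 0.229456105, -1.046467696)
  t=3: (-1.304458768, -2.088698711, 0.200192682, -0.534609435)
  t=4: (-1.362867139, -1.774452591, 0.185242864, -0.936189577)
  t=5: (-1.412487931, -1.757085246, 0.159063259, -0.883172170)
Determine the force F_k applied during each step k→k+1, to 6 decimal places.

F_0 = 11.458532 N
F_1 = -5.329678 N
F_2 = -9.739677 N
F_3 = 11.599725 N
F_4 = 0.703484 N

step 0→1:
  ẍ = (ẋ'−ẋ)/dt = (-1.673551527−-1.982662535)/0.027964 = 11.053891
  θ̈ = (θ̇'−θ̇)/dt = (-1.387089978−-1.046201184)/0.027964 = -12.190273
  sinθ=0.293132, cosθ=0.956072
  F = (M+m)·ẍ + m·l·cosθ·θ̈ − m·l·sinθ·θ̇² = 11.759516 + -0.292920 − 0.008064 = 11.458532
step 1→2:
  ẍ = (ẋ'−ẋ)/dt = (-1.821070121−-1.673551527)/0.027964 = -5.275304
  θ̈ = (θ̇'−θ̇)/dt = (-1.046467696−-1.387089978)/0.027964 = 12.180742
  sinθ=0.265039, cosθ=0.964238
  F = (M+m)·ẍ + m·l·cosθ·θ̈ − m·l·sinθ·θ̇² = -5.612053 + 0.295191 − 0.012816 = -5.329678
step 2→3:
  ẍ = (ẋ'−ẋ)/dt = (-2.088698711−-1.821070121)/0.027964 = -9.570469
  θ̈ = (θ̇'−θ̇)/dt = (-0.534609435−-1.046467696)/0.027964 = 18.304186
  sinθ=0.227448, cosθ=0.973790
  F = (M+m)·ẍ + m·l·cosθ·θ̈ − m·l·sinθ·θ̇² = -10.181400 + 0.447983 − 0.006260 = -9.739677
step 3→4:
  ẍ = (ẋ'−ẋ)/dt = (-1.774452591−-2.088698711)/0.027964 = 11.237524
  θ̈ = (θ̇'−θ̇)/dt = (-0.936189577−-0.534609435)/0.027964 = -14.360612
  sinθ=0.198858, cosθ=0.980028
  F = (M+m)·ẍ + m·l·cosθ·θ̈ − m·l·sinθ·θ̇² = 11.954871 + -0.353718 − 0.001428 = 11.599725
step 4→5:
  ẍ = (ẋ'−ẋ)/dt = (-1.757085246−-1.774452591)/0.027964 = 0.621061
  θ̈ = (θ̇'−θ̇)/dt = (-0.883172170−-0.936189577)/0.027964 = 1.895916
  sinθ=0.184185, cosθ=0.982892
  F = (M+m)·ẍ + m·l·cosθ·θ̈ − m·l·sinθ·θ̇² = 0.660706 + 0.046835 − 0.004057 = 0.703484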